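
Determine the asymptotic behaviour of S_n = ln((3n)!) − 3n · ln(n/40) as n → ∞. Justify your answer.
S_n ~ 3n · (ln 120 − 1) + O(ln n)

Stirling: ln((3n)!) = 3n ln(3n) − 3n + O(ln n).
  S_n = 3n ln(3n) − 3n − 3n ln(n/40) + O(ln n)
      = 3n ln(3n) − 3n ln n + 3n ln 40 − 3n + O(ln n)
      = 3n ln 3 + 3n ln 40 − 3n + O(ln n)
      = 3n (ln 120 − 1) + O(ln n).
Numerically ln(120) − 1 ≈ 3.7875.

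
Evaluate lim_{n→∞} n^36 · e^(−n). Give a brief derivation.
lim = 0

Exponentials with base > 1 dominate every fixed polynomial: for any fixed c, n^c / e^n → 0 as n → ∞ (e.g. by the ratio test, or since e^n grows faster than any power of n). Hence n^36 · e^(−n) = n^36 / e^n → 0.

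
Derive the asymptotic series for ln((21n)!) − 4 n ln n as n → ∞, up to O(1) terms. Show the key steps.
ln((21n)!) − 4 n ln n = 17 n ln n + 21(ln 21 − 1) n + (1/2) ln(2π·21n) + O(1/n)

Stirling: ln((21n)!) = 21n ln(21n) − 21n + (1/2) ln(2π·21n) + O(1/n).
Expand 21n ln(21n) = 21n (ln n + ln 21) = 21n ln n + 21n ln 21.
Subtract 4n ln n: leading term is (21 − 4) n ln n = 17 n ln n. The next term is 21n ln 21 − 21n = 21(ln 21 − 1) n. Then the (1/2) ln(2π·21n) correction.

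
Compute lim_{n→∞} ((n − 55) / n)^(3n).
lim = e^(−165)

Rewrite as (1 − 55/n)^(3n). By the standard limit (1 + x/n)^n → e^x, we have (1 − 55/n)^n → e^(−55), and raising to the 3rd power gives e^(−165).
More precisely, ln[(1 − 55/n)^(3n)] = 3n · ln(1 − 55/n) = 3n · (-55/n + O(1/n^2)) = -165 + O(1/n) → -165.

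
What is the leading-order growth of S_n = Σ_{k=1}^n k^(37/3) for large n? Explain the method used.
S_n ~ (3/40) · n^(40/3)

Integral comparison: Σ_{k=1}^n k^(37/3) = ∫_0^n x^(37/3) dx + O(n^(37/3)). The integral is n^(1 + 37/3) / (1 + 37/3) = n^((37+3)/3) / ((37+3)/3) = (3/40) · n^(40/3).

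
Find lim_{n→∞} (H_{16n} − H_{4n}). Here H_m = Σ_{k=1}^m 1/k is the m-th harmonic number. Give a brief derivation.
lim = ln(16/4) = ln 4

Euler-Maclaurin gives H_m = ln m + γ + 1/(2m) + O(1/m^2). The γ and O(1/m) terms cancel in the difference:
  H_{16n} − H_{4n} = ln(16n) − ln(4n) + O(1/n) = ln(16/4) + O(1/n).
Hence the limit is ln(16/4) = ln 4.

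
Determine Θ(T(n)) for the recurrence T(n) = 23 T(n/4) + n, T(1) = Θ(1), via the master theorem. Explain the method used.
T(n) = Θ(n^(log_4 23))

Master theorem: compare f(n) = n to n^(log_4 23) where log_4 23 ≈ 2.262. Since 1 < log_4 23, we have f(n) = O(n^(log_4 23 − ε)) for some ε > 0 — Case 1. Hence T(n) = Θ(n^(log_4 23)).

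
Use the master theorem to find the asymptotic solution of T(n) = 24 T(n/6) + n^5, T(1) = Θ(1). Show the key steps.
T(n) = Θ(n^5)

log_6 24 ≈ 1.774. f(n) = n^5 dominates n^(log_6 24) since 5 > 1.774, and the regularity condition a·f(n/b) = 24·(n/6)^5 = (24/7776)·n^5 ≤ c·f(n) holds with c = 24/7776 ≈ 0.00309 < 1. So this is Case 3: T(n) = Θ(f(n)) = Θ(n^5).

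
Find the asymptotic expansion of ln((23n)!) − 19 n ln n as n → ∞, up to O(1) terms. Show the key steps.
ln((23n)!) − 19 n ln n = 4 n ln n + 23(ln 23 − 1) n + (1/2) ln(2π·23n) + O(1/n)

Stirling: ln((23n)!) = 23n ln(23n) − 23n + (1/2) ln(2π·23n) + O(1/n).
Expand 23n ln(23n) = 23n (ln n + ln 23) = 23n ln n + 23n ln 23.
Subtract 19n ln n: leading term is (23 − 19) n ln n = 4 n ln n. The next term is 23n ln 23 − 23n = 23(ln 23 − 1) n. Then the (1/2) ln(2π·23n) correction.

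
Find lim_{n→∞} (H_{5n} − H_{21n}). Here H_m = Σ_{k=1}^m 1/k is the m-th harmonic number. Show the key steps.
lim = ln(5/21)

Euler-Maclaurin gives H_m = ln m + γ + 1/(2m) + O(1/m^2). The γ and O(1/m) terms cancel in the difference:
  H_{5n} − H_{21n} = ln(5n) − ln(21n) + O(1/n) = ln(5/21) + O(1/n).
Hence the limit is ln(5/21).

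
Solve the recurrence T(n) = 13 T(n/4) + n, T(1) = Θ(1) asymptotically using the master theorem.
T(n) = Θ(n^(log_4 13))

Master theorem: compare f(n) = n to n^(log_4 13) where log_4 13 ≈ 1.850. Since 1 < log_4 13, we have f(n) = O(n^(log_4 13 − ε)) for some ε > 0 — Case 1. Hence T(n) = Θ(n^(log_4 13)).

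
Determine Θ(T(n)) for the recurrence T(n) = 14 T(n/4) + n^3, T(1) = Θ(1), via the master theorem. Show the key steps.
T(n) = Θ(n^3)

log_4 14 ≈ 1.904. f(n) = n^3 dominates n^(log_4 14) since 3 > 1.904, and the regularity condition a·f(n/b) = 14·(n/4)^3 = (14/64)·n^3 ≤ c·f(n) holds with c = 14/64 ≈ 0.219 < 1. So this is Case 3: T(n) = Θ(f(n)) = Θ(n^3).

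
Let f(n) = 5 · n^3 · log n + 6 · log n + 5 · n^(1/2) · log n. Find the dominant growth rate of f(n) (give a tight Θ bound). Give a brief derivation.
f(n) ∈ Θ(n^3 · log n)

Compare the terms by growth order. For large n, n^a · (log n)^b dominates n^a' · (log n)^b' iff a > a', or (a = a' and b > b'). Ranking the 3 terms shows the dominant one is 5 · n^3 · log n. Hence f(n) ∈ Θ(n^3 · log n).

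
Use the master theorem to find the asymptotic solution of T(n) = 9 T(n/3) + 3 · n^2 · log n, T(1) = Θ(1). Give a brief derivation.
T(n) = Θ(n^2 · (log n)^2)

Here log_3 9 = 2 and f(n) = 3 · n^2 · log n = Θ(n^(log_3 9) · (log n)^1). This is the extended Case 2 of the master theorem (f matches the critical exponent up to log factors), giving T(n) = Θ(n^(log_3 9) · (log n)^(1+1)) = Θ(n^2 · (log n)^2).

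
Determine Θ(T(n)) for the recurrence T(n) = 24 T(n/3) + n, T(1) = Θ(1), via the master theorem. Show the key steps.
T(n) = Θ(n^(log_3 24))

Master theorem: compare f(n) = n to n^(log_3 24) where log_3 24 ≈ 2.893. Since 1 < log_3 24, we have f(n) = O(n^(log_3 24 − ε)) for some ε > 0 — Case 1. Hence T(n) = Θ(n^(log_3 24)).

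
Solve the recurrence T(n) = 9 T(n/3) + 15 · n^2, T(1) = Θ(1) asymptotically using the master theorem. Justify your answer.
T(n) = Θ(n^2 log n)

log_3 9 = 2, and f(n) = 15 · n^2 = Θ(n^(log_3 9)). This is Case 2 of the master theorem: T(n) = Θ(f(n) · log n) = Θ(n^2 log n).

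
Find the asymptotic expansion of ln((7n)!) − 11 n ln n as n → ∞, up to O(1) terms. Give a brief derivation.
ln((7n)!) − 11 n ln n = −4 n ln n + 7(ln 7 − 1) n + (1/2) ln(2π·7n) + O(1/n)

Stirling: ln((7n)!) = 7n ln(7n) − 7n + (1/2) ln(2π·7n) + O(1/n).
Expand 7n ln(7n) = 7n (ln n + ln 7) = 7n ln n + 7n ln 7.
Subtract 11n ln n: leading term is (7 − 11) n ln n = −4 n ln n. The next term is 7n ln 7 − 7n = 7(ln 7 − 1) n. Then the (1/2) ln(2π·7n) correction.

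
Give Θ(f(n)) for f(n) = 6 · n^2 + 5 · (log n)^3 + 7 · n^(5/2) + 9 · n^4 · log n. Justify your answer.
f(n) ∈ Θ(n^4 · log n)

Compare the terms by growth order. For large n, n^a · (log n)^b dominates n^a' · (log n)^b' iff a > a', or (a = a' and b > b'). Ranking the 4 terms shows the dominant one is 9 · n^4 · log n. Hence f(n) ∈ Θ(n^4 · log n).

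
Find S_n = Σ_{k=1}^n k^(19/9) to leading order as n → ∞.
S_n ~ (9/28) · n^(28/9)

Integral comparison: Σ_{k=1}^n k^(19/9) = ∫_0^n x^(19/9) dx + O(n^(19/9)). The integral is n^(1 + 19/9) / (1 + 19/9) = n^((19+9)/9) / ((19+9)/9) = (9/28) · n^(28/9).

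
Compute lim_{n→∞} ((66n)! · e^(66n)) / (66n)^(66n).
lim = ∞

Stirling: (66n)! ~ sqrt(2π·66n) · (66n/e)^(66n). Hence
  (66n)! · e^(66n) / (66n)^(66n) ~ sqrt(2π·66n) = sqrt(2π·66) · sqrt(n) → ∞.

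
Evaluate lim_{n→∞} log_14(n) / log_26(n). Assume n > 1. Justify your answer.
lim = ln(26) / ln(14) = log_14(26)

Change of base: log_14(n) = ln n / ln 14 and log_26(n) = ln n / ln 26. The ratio is (ln n / ln 14) · (ln 26 / ln n) = ln 26 / ln 14, a constant independent of n. So the limit is ln 26 / ln 14 = log_14(26).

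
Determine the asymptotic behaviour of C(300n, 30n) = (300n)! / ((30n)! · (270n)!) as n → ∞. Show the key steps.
C(300n, 30n) ~ (10000000000/387420489)^(30n) · sqrt(5/(9π·30n))

Write N = 30n. Apply Stirling to each factorial:
  (10N)! ~ sqrt(2π·10N) · (10N/e)^(10N),
  N! ~ sqrt(2π N) · (N/e)^N,
  (9N)! ~ sqrt(2π·9N) · (9N/e)^(9N).
The exponential factors combine to (10N)^(10N) / (N^N · (9N)^(9N)) = 10^(10N)/9^(9N) = (10^10/9^9)^N = (10000000000/387420489)^N.
The square-root prefactors combine to sqrt(2π·10N) / (sqrt(2π N)·sqrt(2π·9N)) = sqrt(10 / (2π·9·N)) = sqrt(5/(9π·30n)).
Substituting N = 30n: C(300n, 30n) ~ (10000000000/387420489)^(30n) · sqrt(5/(9π·30n)).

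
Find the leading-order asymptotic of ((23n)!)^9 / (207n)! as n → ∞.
((23n)!)^9/(207n)! ~ ((2π·23n)^(8/2) / 3) · 9^(−9·23n)  →  0

Write N = 23n. Stirling: N! ~ sqrt(2π N)(N/e)^N and (9N)! ~ sqrt(2π·9N)·(9N/e)^(9N).
  (N!)^9/(9N)! ~ (2π N)^(9/2) (N/e)^(9N) / [sqrt(2π·9N) (9N/e)^(9N)]
     = (2π N)^(9/2) / sqrt(2π·9N) · (N/(9N))^(9N)
     = (2π N)^((9−1)/2) / 3 · 9^(−9N).
Since 9^9 > 1, the factor 9^(−9N) decays exponentially, so the ratio → 0. Substituting N = 23n gives the stated form.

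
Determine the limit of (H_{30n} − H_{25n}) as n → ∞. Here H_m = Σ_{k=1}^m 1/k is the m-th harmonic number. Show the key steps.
lim = ln(30/25) = ln(6/5)

Euler-Maclaurin gives H_m = ln m + γ + 1/(2m) + O(1/m^2). The γ and O(1/m) terms cancel in the difference:
  H_{30n} − H_{25n} = ln(30n) − ln(25n) + O(1/n) = ln(30/25) + O(1/n).
Hence the limit is ln(30/25) = ln(6/5).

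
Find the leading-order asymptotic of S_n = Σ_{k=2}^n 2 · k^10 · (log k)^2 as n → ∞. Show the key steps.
S_n ~ 2 · n^11 · (log n)^2 / 11

By integral comparison, S_n = ∫_1^n 2 · x^10 · (log x)^2 dx + O(n^10 · (log n)^2). For the integral, the leading term of ∫_1^n x^10 (log x)^2 dx is n^11/11 · (log n)^2 (by repeated integration by parts; each step lowers the log-exponent and produces a relatively O(1/log n) correction). Hence S_n ~ 2 · n^11 · (log n)^2 / 11.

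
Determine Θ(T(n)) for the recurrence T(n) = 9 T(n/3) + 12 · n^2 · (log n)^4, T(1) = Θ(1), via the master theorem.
T(n) = Θ(n^2 · (log n)^5)

Here log_3 9 = 2 and f(n) = 12 · n^2 · (log n)^4 = Θ(n^(log_3 9) · (log n)^4). This is the extended Case 2 of the master theorem (f matches the critical exponent up to log factors), giving T(n) = Θ(n^(log_3 9) · (log n)^(4+1)) = Θ(n^2 · (log n)^5).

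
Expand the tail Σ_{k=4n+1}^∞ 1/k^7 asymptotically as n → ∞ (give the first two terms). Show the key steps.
Σ_{k>4n} 1/k^7 = 1/(6 · (4n)^6) − 1/(2 · (4n)^7) + O(1/(4n)^8)

Compare to the integral: ∫_{4n}^∞ x^(−7) dx = [−x^(−6)/6]_{4n}^∞ = 1/((7−1)·(4n)^6). The Euler-Maclaurin correction adds −f(4n)/2 = −1/(2·(4n)^7). Euler-Maclaurin then gives
  Σ_{k>4n} 1/k^7 = ∫_{4n}^∞ dx/x^7 − 1/(2·(4n)^7) + O(1/(4n)^8).
(Equivalently this is ζ(7) − Σ_{k≤4n} 1/k^7.)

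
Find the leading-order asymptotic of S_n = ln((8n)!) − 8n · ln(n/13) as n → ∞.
S_n ~ 8n · (ln 104 − 1) + O(ln n)

Stirling: ln((8n)!) = 8n ln(8n) − 8n + O(ln n).
  S_n = 8n ln(8n) − 8n − 8n ln(n/13) + O(ln n)
      = 8n ln(8n) − 8n ln n + 8n ln 13 − 8n + O(ln n)
      = 8n ln 8 + 8n ln 13 − 8n + O(ln n)
      = 8n (ln 104 − 1) + O(ln n).
Numerically ln(104) − 1 ≈ 3.6444.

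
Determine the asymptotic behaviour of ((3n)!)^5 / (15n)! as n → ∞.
((3n)!)^5/(15n)! ~ ((2π·3n)^(4/2) / sqrt(5)) · 5^(−5·3n)  →  0

Write N = 3n. Stirling: N! ~ sqrt(2π N)(N/e)^N and (5N)! ~ sqrt(2π·5N)·(5N/e)^(5N).
  (N!)^5/(5N)! ~ (2π N)^(5/2) (N/e)^(5N) / [sqrt(2π·5N) (5N/e)^(5N)]
     = (2π N)^(5/2) / sqrt(2π·5N) · (N/(5N))^(5N)
     = (2π N)^((5−1)/2) / sqrt(5) · 5^(−5N).
Since 5^5 > 1, the factor 5^(−5N) decays exponentially, so the ratio → 0. Substituting N = 3n gives the stated form.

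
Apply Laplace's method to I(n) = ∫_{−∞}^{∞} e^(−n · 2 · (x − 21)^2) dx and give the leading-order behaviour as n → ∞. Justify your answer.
I(n) = sqrt(π/(2n))

Here φ(x) = 2 · (x − 21)^2 has its unique minimum at x* = 21 with φ(x*) = 0 and φ''(x*) = 4. Laplace's method gives
  I(n) ~ e^(−n φ(x*)) · sqrt(2π / (n · φ''(x*))) = sqrt(2π / (4n)) = sqrt(π/(2n)).
This is exact: substituting u = (x − 21)·sqrt(2n) gives I(n) = (1/sqrt(2n)) ∫_{−∞}^{∞} e^(−u^2) du = sqrt(π/(2n)).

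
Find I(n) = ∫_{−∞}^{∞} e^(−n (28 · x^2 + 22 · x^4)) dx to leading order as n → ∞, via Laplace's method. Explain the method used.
I(n) ~ sqrt(π/(28n))

φ(x) = 28 · x^2 + 22 · x^4 has its unique global minimum at x* = 0 (since φ'(x) = 56x + 88x^3 = 0 only at x = 0 for real x with both coefficients positive, and φ → ∞ as |x| → ∞). At x* = 0, φ(0) = 0 and φ''(0) = 56. Laplace's method then gives
  I(n) ~ sqrt(2π / (n · φ''(0))) · e^(−n φ(0)) = sqrt(2π / (56n)) = sqrt(π/(28n)).
The 22 · x^4 term contributes only at subleading order (an O(1/n) relative correction).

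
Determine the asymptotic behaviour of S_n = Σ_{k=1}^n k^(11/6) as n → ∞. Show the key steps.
S_n ~ (6/17) · n^(17/6)

Integral comparison: Σ_{k=1}^n k^(11/6) = ∫_0^n x^(11/6) dx + O(n^(11/6)). The integral is n^(1 + 11/6) / (1 + 11/6) = n^((11+6)/6) / ((11+6)/6) = (6/17) · n^(17/6).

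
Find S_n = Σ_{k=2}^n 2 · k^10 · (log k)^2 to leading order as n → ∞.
S_n ~ 2 · n^11 · (log n)^2 / 11

By integral comparison, S_n = ∫_1^n 2 · x^10 · (log x)^2 dx + O(n^10 · (log n)^2). For the integral, the leading term of ∫_1^n x^10 (log x)^2 dx is n^11/11 · (log n)^2 (by repeated integration by parts; each step lowers the log-exponent and produces a relatively O(1/log n) correction). Hence S_n ~ 2 · n^11 · (log n)^2 / 11.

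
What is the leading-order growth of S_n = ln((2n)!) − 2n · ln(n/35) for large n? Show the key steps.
S_n ~ 2n · (ln 70 − 1) + O(ln n)

Stirling: ln((2n)!) = 2n ln(2n) − 2n + O(ln n).
  S_n = 2n ln(2n) − 2n − 2n ln(n/35) + O(ln n)
      = 2n ln(2n) − 2n ln n + 2n ln 35 − 2n + O(ln n)
      = 2n ln 2 + 2n ln 35 − 2n + O(ln n)
      = 2n (ln 70 − 1) + O(ln n).
Numerically ln(70) − 1 ≈ 3.2485.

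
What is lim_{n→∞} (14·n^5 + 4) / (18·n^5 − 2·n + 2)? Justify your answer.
lim = 14/18 = 7/9

For large n the leading n^5 terms dominate both numerator and denominator. Dividing top and bottom by n^5, every other term tends to 0, leaving 14/18 = 7/9.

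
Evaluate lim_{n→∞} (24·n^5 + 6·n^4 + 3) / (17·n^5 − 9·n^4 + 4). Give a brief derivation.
lim = 24/17

For large n the leading n^5 terms dominate both numerator and denominator. Dividing top and bottom by n^5, every other term tends to 0, leaving 24/17.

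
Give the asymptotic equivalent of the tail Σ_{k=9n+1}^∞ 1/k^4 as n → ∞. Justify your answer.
Σ_{k>9n} 1/k^4 ~ 1/(3 · (9n)^3)

Compare to the integral: ∫_{9n}^∞ x^(−4) dx = [−x^(−3)/3]_{9n}^∞ = 1/((4−1)·(9n)^3). Euler-Maclaurin then gives
  Σ_{k>9n} 1/k^4 = ∫_{9n}^∞ dx/x^4 − 1/(2·(9n)^4) + O(1/(9n)^5).
(Equivalently this is ζ(4) − Σ_{k≤9n} 1/k^4.)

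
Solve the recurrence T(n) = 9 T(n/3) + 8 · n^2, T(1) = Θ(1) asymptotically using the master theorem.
T(n) = Θ(n^2 log n)

log_3 9 = 2, and f(n) = 8 · n^2 = Θ(n^(log_3 9)). This is Case 2 of the master theorem: T(n) = Θ(f(n) · log n) = Θ(n^2 log n).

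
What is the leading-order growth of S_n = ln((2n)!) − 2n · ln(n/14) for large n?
S_n ~ 2n · (ln 28 − 1) + O(ln n)

Stirling: ln((2n)!) = 2n ln(2n) − 2n + O(ln n).
  S_n = 2n ln(2n) − 2n − 2n ln(n/14) + O(ln n)
      = 2n ln(2n) − 2n ln n + 2n ln 14 − 2n + O(ln n)
      = 2n ln 2 + 2n ln 14 − 2n + O(ln n)
      = 2n (ln 28 − 1) + O(ln n).
Numerically ln(28) − 1 ≈ 2.3322.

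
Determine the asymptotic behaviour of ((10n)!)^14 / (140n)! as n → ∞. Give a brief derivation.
((10n)!)^14/(140n)! ~ ((2π·10n)^(13/2) / sqrt(14)) · 14^(−14·10n)  →  0

Write N = 10n. Stirling: N! ~ sqrt(2π N)(N/e)^N and (14N)! ~ sqrt(2π·14N)·(14N/e)^(14N).
  (N!)^14/(14N)! ~ (2π N)^(14/2) (N/e)^(14N) / [sqrt(2π·14N) (14N/e)^(14N)]
     = (2π N)^(14/2) / sqrt(2π·14N) · (N/(14N))^(14N)
     = (2π N)^((14−1)/2) / sqrt(14) · 14^(−14N).
Since 14^14 > 1, the factor 14^(−14N) decays exponentially, so the ratio → 0. Substituting N = 10n gives the stated form.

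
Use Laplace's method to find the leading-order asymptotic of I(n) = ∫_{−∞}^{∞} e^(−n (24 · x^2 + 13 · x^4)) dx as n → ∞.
I(n) ~ sqrt(π/(24n))

φ(x) = 24 · x^2 + 13 · x^4 has its unique global minimum at x* = 0 (since φ'(x) = 48x + 52x^3 = 0 only at x = 0 for real x with both coefficients positive, and φ → ∞ as |x| → ∞). At x* = 0, φ(0) = 0 and φ''(0) = 48. Laplace's method then gives
  I(n) ~ sqrt(2π / (n · φ''(0))) · e^(−n φ(0)) = sqrt(2π / (48n)) = sqrt(π/(24n)).
The 13 · x^4 term contributes only at subleading order (an O(1/n) relative correction).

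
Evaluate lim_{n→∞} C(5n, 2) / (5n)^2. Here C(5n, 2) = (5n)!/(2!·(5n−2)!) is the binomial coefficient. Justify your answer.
lim = 1/2! = 1/2

With N = 5n → ∞: C(N, 2) / N^2 = [N(N−1)…(N−1)] / (2! · N^2) = (1/2!) · 1 · (1 − 1/(5n)). Each factor → 1 as N → ∞, so the limit is 1/2! = 1/2.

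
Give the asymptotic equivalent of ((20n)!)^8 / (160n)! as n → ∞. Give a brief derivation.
((20n)!)^8/(160n)! ~ ((2π·20n)^(7/2) / sqrt(8)) · 8^(−8·20n)  →  0

Write N = 20n. Stirling: N! ~ sqrt(2π N)(N/e)^N and (8N)! ~ sqrt(2π·8N)·(8N/e)^(8N).
  (N!)^8/(8N)! ~ (2π N)^(8/2) (N/e)^(8N) / [sqrt(2π·8N) (8N/e)^(8N)]
     = (2π N)^(8/2) / sqrt(2π·8N) · (N/(8N))^(8N)
     = (2π N)^((8−1)/2) / sqrt(8) · 8^(−8N).
Since 8^8 > 1, the factor 8^(−8N) decays exponentially, so the ratio → 0. Substituting N = 20n gives the stated form.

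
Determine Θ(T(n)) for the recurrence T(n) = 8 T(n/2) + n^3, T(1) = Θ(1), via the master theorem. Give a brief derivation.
T(n) = Θ(n^3 log n)

log_2 8 = 3, and f(n) = n^3 = Θ(n^(log_2 8)). This is Case 2 of the master theorem: T(n) = Θ(f(n) · log n) = Θ(n^3 log n).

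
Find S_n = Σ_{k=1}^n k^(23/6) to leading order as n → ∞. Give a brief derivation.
S_n ~ (6/29) · n^(29/6)

Integral comparison: Σ_{k=1}^n k^(23/6) = ∫_0^n x^(23/6) dx + O(n^(23/6)). The integral is n^(1 + 23/6) / (1 + 23/6) = n^((23+6)/6) / ((23+6)/6) = (6/29) · n^(29/6).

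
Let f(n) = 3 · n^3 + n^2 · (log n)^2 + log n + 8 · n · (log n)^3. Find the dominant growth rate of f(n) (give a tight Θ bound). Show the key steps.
f(n) ∈ Θ(n^3)

Compare the terms by growth order. For large n, n^a · (log n)^b dominates n^a' · (log n)^b' iff a > a', or (a = a' and b > b'). Ranking the 4 terms shows the dominant one is 3 · n^3. Hence f(n) ∈ Θ(n^3).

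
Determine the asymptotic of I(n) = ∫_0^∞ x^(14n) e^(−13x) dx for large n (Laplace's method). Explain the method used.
I(n) ~ (sqrt(2π·14n) / 13) · (14n/(13e))^(14n)

Write the integrand as exp(14n ln x − 13x) and set f(x) = 14n ln x − 13x. Then f'(x) = 14n/x − 13 = 0 at x* = 14n/13, and f''(x*) = −14n/x*^2 = −13^2/(14n). Laplace's method (interior maximum) gives
  I(n) ~ e^(f(x*)) · sqrt(2π / |f''(x*)|)
        = exp(14n ln(14n/13) − 14n) · sqrt(2π · 14n / 13^2)
        = (14n/13)^(14n) e^(−14n) · sqrt(2π·14n) / 13
        = (sqrt(2π·14n) / 13) · (14n/(13e))^(14n).
This matches Γ(14n+1)/13^(14n+1) with Stirling applied to Γ.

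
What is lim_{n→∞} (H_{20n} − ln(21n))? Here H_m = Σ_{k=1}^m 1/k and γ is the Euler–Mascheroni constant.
lim = ln(20/21) + γ

By Euler-Maclaurin, H_m = ln m + γ + O(1/m). So
  H_{20n} − ln(21n) = ln(20n) + γ − ln(21n) + O(1/n)
                       = ln(20/21) + γ + O(1/n).
Hence the limit is ln(20/21) + γ.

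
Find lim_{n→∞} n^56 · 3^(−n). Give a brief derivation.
lim = 0

Exponentials with base > 1 dominate every fixed polynomial: for any fixed c, n^c / 3^n → 0 as n → ∞ (e.g. by the ratio test, or by writing 3^n = e^(n ln 3) and noting e^(n ln 3) / n^c → ∞). Hence n^56 · 3^(−n) = n^56 / 3^n → 0.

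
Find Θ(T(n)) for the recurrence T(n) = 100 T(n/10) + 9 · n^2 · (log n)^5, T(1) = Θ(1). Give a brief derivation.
T(n) = Θ(n^2 · (log n)^6)

Here log_10 100 = 2 and f(n) = 9 · n^2 · (log n)^5 = Θ(n^(log_10 100) · (log n)^5). This is the extended Case 2 of the master theorem (f matches the critical exponent up to log factors), giving T(n) = Θ(n^(log_10 100) · (log n)^(5+1)) = Θ(n^2 · (log n)^6).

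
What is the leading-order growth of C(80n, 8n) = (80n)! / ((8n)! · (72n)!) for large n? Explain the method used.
C(80n, 8n) ~ (10000000000/387420489)^(8n) · sqrt(5/(9π·8n))

Write N = 8n. Apply Stirling to each factorial:
  (10N)! ~ sqrt(2π·10N) · (10N/e)^(10N),
  N! ~ sqrt(2π N) · (N/e)^N,
  (9N)! ~ sqrt(2π·9N) · (9N/e)^(9N).
The exponential factors combine to (10N)^(10N) / (N^N · (9N)^(9N)) = 10^(10N)/9^(9N) = (10^10/9^9)^N = (10000000000/387420489)^N.
The square-root prefactors combine to sqrt(2π·10N) / (sqrt(2π N)·sqrt(2π·9N)) = sqrt(10 / (2π·9·N)) = sqrt(5/(9π·8n)).
Substituting N = 8n: C(80n, 8n) ~ (10000000000/387420489)^(8n) · sqrt(5/(9π·8n)).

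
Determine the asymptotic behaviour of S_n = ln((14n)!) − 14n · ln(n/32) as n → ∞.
S_n ~ 14n · (ln 448 − 1) + O(ln n)

Stirling: ln((14n)!) = 14n ln(14n) − 14n + O(ln n).
  S_n = 14n ln(14n) − 14n − 14n ln(n/32) + O(ln n)
      = 14n ln(14n) − 14n ln n + 14n ln 32 − 14n + O(ln n)
      = 14n ln 14 + 14n ln 32 − 14n + O(ln n)
      = 14n (ln 448 − 1) + O(ln n).
Numerically ln(448) − 1 ≈ 5.1048.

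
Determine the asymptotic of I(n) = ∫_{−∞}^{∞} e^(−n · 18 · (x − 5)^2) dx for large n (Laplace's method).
I(n) = sqrt(π/(18n))

Here φ(x) = 18 · (x − 5)^2 has its unique minimum at x* = 5 with φ(x*) = 0 and φ''(x*) = 36. Laplace's method gives
  I(n) ~ e^(−n φ(x*)) · sqrt(2π / (n · φ''(x*))) = sqrt(2π / (36n)) = sqrt(π/(18n)).
This is exact: substituting u = (x − 5)·sqrt(18n) gives I(n) = (1/sqrt(18n)) ∫_{−∞}^{∞} e^(−u^2) du = sqrt(π/(18n)).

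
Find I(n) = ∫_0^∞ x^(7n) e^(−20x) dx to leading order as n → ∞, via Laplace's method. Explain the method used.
I(n) ~ (sqrt(2π·7n) / 20) · (7n/(20e))^(7n)

Write the integrand as exp(7n ln x − 20x) and set f(x) = 7n ln x − 20x. Then f'(x) = 7n/x − 20 = 0 at x* = 7n/20, and f''(x*) = −7n/x*^2 = −20^2/(7n). Laplace's method (interior maximum) gives
  I(n) ~ e^(f(x*)) · sqrt(2π / |f''(x*)|)
        = exp(7n ln(7n/20) − 7n) · sqrt(2π · 7n / 20^2)
        = (7n/20)^(7n) e^(−7n) · sqrt(2π·7n) / 20
        = (sqrt(2π·7n) / 20) · (7n/(20e))^(7n).
This matches Γ(7n+1)/20^(7n+1) with Stirling applied to Γ.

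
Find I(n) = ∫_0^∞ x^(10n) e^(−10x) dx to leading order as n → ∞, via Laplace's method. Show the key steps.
I(n) ~ (sqrt(2π·10n) / 10) · (10n/(10e))^(10n)

Write the integrand as exp(10n ln x − 10x) and set f(x) = 10n ln x − 10x. Then f'(x) = 10n/x − 10 = 0 at x* = 10n/10, and f''(x*) = −10n/x*^2 = −10^2/(10n). Laplace's method (interior maximum) gives
  I(n) ~ e^(f(x*)) · sqrt(2π / |f''(x*)|)
        = exp(10n ln(10n/10) − 10n) · sqrt(2π · 10n / 10^2)
        = (10n/10)^(10n) e^(−10n) · sqrt(2π·10n) / 10
        = (sqrt(2π·10n) / 10) · (10n/(10e))^(10n).
This matches Γ(10n+1)/10^(10n+1) with Stirling applied to Γ.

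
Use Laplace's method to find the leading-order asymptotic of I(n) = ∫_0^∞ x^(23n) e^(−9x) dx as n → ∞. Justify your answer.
I(n) ~ (sqrt(2π·23n) / 9) · (23n/(9e))^(23n)

Write the integrand as exp(23n ln x − 9x) and set f(x) = 23n ln x − 9x. Then f'(x) = 23n/x − 9 = 0 at x* = 23n/9, and f''(x*) = −23n/x*^2 = −9^2/(23n). Laplace's method (interior maximum) gives
  I(n) ~ e^(f(x*)) · sqrt(2π / |f''(x*)|)
        = exp(23n ln(23n/9) − 23n) · sqrt(2π · 23n / 9^2)
        = (23n/9)^(23n) e^(−23n) · sqrt(2π·23n) / 9
        = (sqrt(2π·23n) / 9) · (23n/(9e))^(23n).
This matches Γ(23n+1)/9^(23n+1) with Stirling applied to Γ.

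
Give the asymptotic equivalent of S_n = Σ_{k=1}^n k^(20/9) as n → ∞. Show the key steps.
S_n ~ (9/29) · n^(29/9)

Integral comparison: Σ_{k=1}^n k^(20/9) = ∫_0^n x^(20/9) dx + O(n^(20/9)). The integral is n^(1 + 20/9) / (1 + 20/9) = n^((20+9)/9) / ((20+9)/9) = (9/29) · n^(29/9).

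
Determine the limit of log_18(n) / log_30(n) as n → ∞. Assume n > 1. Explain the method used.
lim = ln(30) / ln(18) = log_18(30)

Change of base: log_18(n) = ln n / ln 18 and log_30(n) = ln n / ln 30. The ratio is (ln n / ln 18) · (ln 30 / ln n) = ln 30 / ln 18, a constant independent of n. So the limit is ln 30 / ln 18 = log_18(30).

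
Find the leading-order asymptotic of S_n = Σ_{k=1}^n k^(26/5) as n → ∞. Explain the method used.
S_n ~ (5/31) · n^(31/5)

Integral comparison: Σ_{k=1}^n k^(26/5) = ∫_0^n x^(26/5) dx + O(n^(26/5)). The integral is n^(1 + 26/5) / (1 + 26/5) = n^((26+5)/5) / ((26+5)/5) = (5/31) · n^(31/5).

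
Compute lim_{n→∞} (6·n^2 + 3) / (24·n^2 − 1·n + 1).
lim = 6/24 = 1/4

For large n the leading n^2 terms dominate both numerator and denominator. Dividing top and bottom by n^2, every other term tends to 0, leaving 6/24 = 1/4.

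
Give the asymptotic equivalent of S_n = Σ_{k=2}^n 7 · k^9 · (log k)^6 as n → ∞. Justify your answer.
S_n ~ 7 · n^10 · (log n)^6 / 10

By integral comparison, S_n = ∫_1^n 7 · x^9 · (log x)^6 dx + O(n^9 · (log n)^6). For the integral, the leading term of ∫_1^n x^9 (log x)^6 dx is n^10/10 · (log n)^6 (by repeated integration by parts; each step lowers the log-exponent and produces a relatively O(1/log n) correction). Hence S_n ~ 7 · n^10 · (log n)^6 / 10.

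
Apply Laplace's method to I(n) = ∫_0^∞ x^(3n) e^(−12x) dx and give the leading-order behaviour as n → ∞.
I(n) ~ (sqrt(2π·3n) / 12) · (3n/(12e))^(3n)

Write the integrand as exp(3n ln x − 12x) and set f(x) = 3n ln x − 12x. Then f'(x) = 3n/x − 12 = 0 at x* = 3n/12, and f''(x*) = −3n/x*^2 = −12^2/(3n). Laplace's method (interior maximum) gives
  I(n) ~ e^(f(x*)) · sqrt(2π / |f''(x*)|)
        = exp(3n ln(3n/12) − 3n) · sqrt(2π · 3n / 12^2)
        = (3n/12)^(3n) e^(−3n) · sqrt(2π·3n) / 12
        = (sqrt(2π·3n) / 12) · (3n/(12e))^(3n).
This matches Γ(3n+1)/12^(3n+1) with Stirling applied to Γ.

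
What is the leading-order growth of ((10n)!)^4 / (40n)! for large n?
((10n)!)^4/(40n)! ~ ((2π·10n)^(3/2) / 2) · 4^(−4·10n)  →  0

Write N = 10n. Stirling: N! ~ sqrt(2π N)(N/e)^N and (4N)! ~ sqrt(2π·4N)·(4N/e)^(4N).
  (N!)^4/(4N)! ~ (2π N)^(4/2) (N/e)^(4N) / [sqrt(2π·4N) (4N/e)^(4N)]
     = (2π N)^(4/2) / sqrt(2π·4N) · (N/(4N))^(4N)
     = (2π N)^((4−1)/2) / 2 · 4^(−4N).
Since 4^4 > 1, the factor 4^(−4N) decays exponentially, so the ratio → 0. Substituting N = 10n gives the stated form.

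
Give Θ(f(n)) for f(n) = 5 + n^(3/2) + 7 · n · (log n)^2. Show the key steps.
f(n) ∈ Θ(n^(3/2))

Compare the terms by growth order. For large n, n^a · (log n)^b dominates n^a' · (log n)^b' iff a > a', or (a = a' and b > b'). Ranking the 3 terms shows the dominant one is n^(3/2). Hence f(n) ∈ Θ(n^(3/2)).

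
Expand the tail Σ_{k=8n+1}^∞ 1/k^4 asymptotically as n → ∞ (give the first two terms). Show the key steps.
Σ_{k>8n} 1/k^4 = 1/(3 · (8n)^3) − 1/(2 · (8n)^4) + O(1/(8n)^5)

Compare to the integral: ∫_{8n}^∞ x^(−4) dx = [−x^(−3)/3]_{8n}^∞ = 1/((4−1)·(8n)^3). The Euler-Maclaurin correction adds −f(8n)/2 = −1/(2·(8n)^4). Euler-Maclaurin then gives
  Σ_{k>8n} 1/k^4 = ∫_{8n}^∞ dx/x^4 − 1/(2·(8n)^4) + O(1/(8n)^5).
(Equivalently this is ζ(4) − Σ_{k≤8n} 1/k^4.)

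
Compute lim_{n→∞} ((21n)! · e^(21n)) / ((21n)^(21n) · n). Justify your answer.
lim = 0

Stirling: (21n)! ~ sqrt(2π·21n) · (21n/e)^(21n). Hence
  (21n)! · e^(21n) / (21n)^(21n) ~ sqrt(2π·21n).
Dividing by n: sqrt(2π·21n) / n = sqrt(2π·21) · n^((1−2)/2), so the expression behaves like sqrt(2π·21) · n^((1−2)/2) → 0.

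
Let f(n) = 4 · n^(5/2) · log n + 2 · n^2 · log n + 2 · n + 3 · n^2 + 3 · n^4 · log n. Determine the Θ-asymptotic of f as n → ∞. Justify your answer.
f(n) ∈ Θ(n^4 · log n)

Compare the terms by growth order. For large n, n^a · (log n)^b dominates n^a' · (log n)^b' iff a > a', or (a = a' and b > b'). Ranking the 5 terms shows the dominant one is 3 · n^4 · log n. Hence f(n) ∈ Θ(n^4 · log n).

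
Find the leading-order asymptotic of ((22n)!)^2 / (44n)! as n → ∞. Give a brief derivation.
((22n)!)^2/(44n)! ~ ((2π·22n)^(1/2) / sqrt(2)) · 2^(−2·22n)  →  0

Write N = 22n. Stirling: N! ~ sqrt(2π N)(N/e)^N and (2N)! ~ sqrt(2π·2N)·(2N/e)^(2N).
  (N!)^2/(2N)! ~ (2π N)^(2/2) (N/e)^(2N) / [sqrt(2π·2N) (2N/e)^(2N)]
     = (2π N)^(2/2) / sqrt(2π·2N) · (N/(2N))^(2N)
     = (2π N)^((2−1)/2) / sqrt(2) · 2^(−2N).
Since 2^2 > 1, the factor 2^(−2N) decays exponentially, so the ratio → 0. Substituting N = 22n gives the stated form.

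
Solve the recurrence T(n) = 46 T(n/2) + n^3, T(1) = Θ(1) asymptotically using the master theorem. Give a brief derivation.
T(n) = Θ(n^(log_2 46))

Master theorem: compare f(n) = n^3 to n^(log_2 46) where log_2 46 ≈ 5.524. Since 3 < log_2 46, we have f(n) = O(n^(log_2 46 − ε)) for some ε > 0 — Case 1. Hence T(n) = Θ(n^(log_2 46)).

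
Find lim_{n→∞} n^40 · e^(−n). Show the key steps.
lim = 0

Exponentials with base > 1 dominate every fixed polynomial: for any fixed c, n^c / e^n → 0 as n → ∞ (e.g. by the ratio test, or since e^n grows faster than any power of n). Hence n^40 · e^(−n) = n^40 / e^n → 0.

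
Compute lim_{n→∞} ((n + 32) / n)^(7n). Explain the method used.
lim = e^224

Rewrite as (1 + 32/n)^(7n). By the standard limit (1 + x/n)^n → e^x, we have (1 + 32/n)^n → e^32, and raising to the 7th power gives e^224.
More precisely, ln[(1 + 32/n)^(7n)] = 7n · ln(1 + 32/n) = 7n · (32/n + O(1/n^2)) = 224 + O(1/n) → 224.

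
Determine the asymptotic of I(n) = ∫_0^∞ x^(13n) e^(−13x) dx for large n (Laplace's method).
I(n) ~ (sqrt(2π·13n) / 13) · (13n/(13e))^(13n)

Write the integrand as exp(13n ln x − 13x) and set f(x) = 13n ln x − 13x. Then f'(x) = 13n/x − 13 = 0 at x* = 13n/13, and f''(x*) = −13n/x*^2 = −13^2/(13n). Laplace's method (interior maximum) gives
  I(n) ~ e^(f(x*)) · sqrt(2π / |f''(x*)|)
        = exp(13n ln(13n/13) − 13n) · sqrt(2π · 13n / 13^2)
        = (13n/13)^(13n) e^(−13n) · sqrt(2π·13n) / 13
        = (sqrt(2π·13n) / 13) · (13n/(13e))^(13n).
This matches Γ(13n+1)/13^(13n+1) with Stirling applied to Γ.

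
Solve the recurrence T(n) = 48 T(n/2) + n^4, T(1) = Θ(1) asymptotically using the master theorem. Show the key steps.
T(n) = Θ(n^(log_2 48))

Master theorem: compare f(n) = n^4 to n^(log_2 48) where log_2 48 ≈ 5.585. Since 4 < log_2 48, we have f(n) = O(n^(log_2 48 − ε)) for some ε > 0 — Case 1. Hence T(n) = Θ(n^(log_2 48)).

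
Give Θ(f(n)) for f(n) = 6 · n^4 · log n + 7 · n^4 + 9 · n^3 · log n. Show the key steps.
f(n) ∈ Θ(n^4 · log n)

Compare the terms by growth order. For large n, n^a · (log n)^b dominates n^a' · (log n)^b' iff a > a', or (a = a' and b > b'). Ranking the 3 terms shows the dominant one is 6 · n^4 · log n. Hence f(n) ∈ Θ(n^4 · log n).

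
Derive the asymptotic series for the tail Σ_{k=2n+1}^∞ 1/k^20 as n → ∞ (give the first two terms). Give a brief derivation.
Σ_{k>2n} 1/k^20 = 1/(19 · (2n)^19) − 1/(2 · (2n)^20) + O(1/(2n)^21)

Compare to the integral: ∫_{2n}^∞ x^(−20) dx = [−x^(−19)/19]_{2n}^∞ = 1/((20−1)·(2n)^19). The Euler-Maclaurin correction adds −f(2n)/2 = −1/(2·(2n)^20). Euler-Maclaurin then gives
  Σ_{k>2n} 1/k^20 = ∫_{2n}^∞ dx/x^20 − 1/(2·(2n)^20) + O(1/(2n)^21).
(Equivalently this is ζ(20) − Σ_{k≤2n} 1/k^20.)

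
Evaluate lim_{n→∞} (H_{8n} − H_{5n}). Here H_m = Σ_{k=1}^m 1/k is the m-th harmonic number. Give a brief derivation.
lim = ln(8/5)

Euler-Maclaurin gives H_m = ln m + γ + 1/(2m) + O(1/m^2). The γ and O(1/m) terms cancel in the difference:
  H_{8n} − H_{5n} = ln(8n) − ln(5n) + O(1/n) = ln(8/5) + O(1/n).
Hence the limit is ln(8/5).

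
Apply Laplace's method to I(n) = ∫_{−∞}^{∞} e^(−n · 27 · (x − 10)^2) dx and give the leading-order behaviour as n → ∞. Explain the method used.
I(n) = sqrt(π/(27n))

Here φ(x) = 27 · (x − 10)^2 has its unique minimum at x* = 10 with φ(x*) = 0 and φ''(x*) = 54. Laplace's method gives
  I(n) ~ e^(−n φ(x*)) · sqrt(2π / (n · φ''(x*))) = sqrt(2π / (54n)) = sqrt(π/(27n)).
This is exact: substituting u = (x − 10)·sqrt(27n) gives I(n) = (1/sqrt(27n)) ∫_{−∞}^{∞} e^(−u^2) du = sqrt(π/(27n)).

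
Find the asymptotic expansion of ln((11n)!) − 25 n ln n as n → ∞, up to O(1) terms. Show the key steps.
ln((11n)!) − 25 n ln n = −14 n ln n + 11(ln 11 − 1) n + (1/2) ln(2π·11n) + O(1/n)

Stirling: ln((11n)!) = 11n ln(11n) − 11n + (1/2) ln(2π·11n) + O(1/n).
Expand 11n ln(11n) = 11n (ln n + ln 11) = 11n ln n + 11n ln 11.
Subtract 25n ln n: leading term is (11 − 25) n ln n = −14 n ln n. The next term is 11n ln 11 − 11n = 11(ln 11 − 1) n. Then the (1/2) ln(2π·11n) correction.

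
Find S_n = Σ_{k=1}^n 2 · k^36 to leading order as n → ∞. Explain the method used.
S_n ~ 2 · n^37 / 37

By integral comparison (Euler-Maclaurin), Σ_{k=1}^n 2 · k^36 = 2 · ∫_0^n x^36 dx + O(n^36) = 2 · n^37/37 + O(n^36). (Equivalently, Faulhaber's formula gives the same leading term.)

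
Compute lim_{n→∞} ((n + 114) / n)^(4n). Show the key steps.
lim = e^456

Rewrite as (1 + 114/n)^(4n). By the standard limit (1 + x/n)^n → e^x, we have (1 + 114/n)^n → e^114, and raising to the 4th power gives e^456.
More precisely, ln[(1 + 114/n)^(4n)] = 4n · ln(1 + 114/n) = 4n · (114/n + O(1/n^2)) = 456 + O(1/n) → 456.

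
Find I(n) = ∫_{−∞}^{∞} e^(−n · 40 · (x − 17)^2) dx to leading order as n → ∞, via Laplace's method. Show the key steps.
I(n) = sqrt(π/(40n))

Here φ(x) = 40 · (x − 17)^2 has its unique minimum at x* = 17 with φ(x*) = 0 and φ''(x*) = 80. Laplace's method gives
  I(n) ~ e^(−n φ(x*)) · sqrt(2π / (n · φ''(x*))) = sqrt(2π / (80n)) = sqrt(π/(40n)).
This is exact: substituting u = (x − 17)·sqrt(40n) gives I(n) = (1/sqrt(40n)) ∫_{−∞}^{∞} e^(−u^2) du = sqrt(π/(40n)).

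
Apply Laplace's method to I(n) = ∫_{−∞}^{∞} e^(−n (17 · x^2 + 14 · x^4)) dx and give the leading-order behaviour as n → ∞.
I(n) ~ sqrt(π/(17n))

φ(x) = 17 · x^2 + 14 · x^4 has its unique global minimum at x* = 0 (since φ'(x) = 34x + 56x^3 = 0 only at x = 0 for real x with both coefficients positive, and φ → ∞ as |x| → ∞). At x* = 0, φ(0) = 0 and φ''(0) = 34. Laplace's method then gives
  I(n) ~ sqrt(2π / (n · φ''(0))) · e^(−n φ(0)) = sqrt(2π / (34n)) = sqrt(π/(17n)).
The 14 · x^4 term contributes only at subleading order (an O(1/n) relative correction).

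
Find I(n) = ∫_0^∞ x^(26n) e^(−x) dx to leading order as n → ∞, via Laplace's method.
I(n) ~ sqrt(2π·26n) · (26n/e)^(26n)

Write the integrand as exp(26n ln x − x) and set f(x) = 26n ln x − x. Then f'(x) = 26n/x − 1 = 0 at x* = 26n, and f''(x*) = −26n/x*^2 = −1/(26n). Laplace's method (interior maximum) gives
  I(n) ~ e^(f(x*)) · sqrt(2π / |f''(x*)|)
        = exp(26n ln(26n) − 26n) · sqrt(2π · 26n)
        = (26n)^(26n) e^(−26n) · sqrt(2π·26n)
        = sqrt(2π·26n) · (26n/e)^(26n).
This matches Γ(26n+1) with Stirling applied to Γ.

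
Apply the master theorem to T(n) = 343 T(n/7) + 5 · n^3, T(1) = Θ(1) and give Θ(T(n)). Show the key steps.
T(n) = Θ(n^3 log n)

log_7 343 = 3, and f(n) = 5 · n^3 = Θ(n^(log_7 343)). This is Case 2 of the master theorem: T(n) = Θ(f(n) · log n) = Θ(n^3 log n).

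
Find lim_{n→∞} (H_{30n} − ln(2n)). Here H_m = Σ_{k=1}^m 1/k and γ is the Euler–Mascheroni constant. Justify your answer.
lim = ln 15 + γ

By Euler-Maclaurin, H_m = ln m + γ + O(1/m). So
  H_{30n} − ln(2n) = ln(30n) + γ − ln(2n) + O(1/n)
                       = ln(30/2) + γ + O(1/n).
Hence the limit is ln(30/2) + γ (= ln 15).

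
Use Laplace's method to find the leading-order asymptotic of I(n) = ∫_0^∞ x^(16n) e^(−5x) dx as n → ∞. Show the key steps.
I(n) ~ (sqrt(2π·16n) / 5) · (16n/(5e))^(16n)

Write the integrand as exp(16n ln x − 5x) and set f(x) = 16n ln x − 5x. Then f'(x) = 16n/x − 5 = 0 at x* = 16n/5, and f''(x*) = −16n/x*^2 = −5^2/(16n). Laplace's method (interior maximum) gives
  I(n) ~ e^(f(x*)) · sqrt(2π / |f''(x*)|)
        = exp(16n ln(16n/5) − 16n) · sqrt(2π · 16n / 5^2)
        = (16n/5)^(16n) e^(−16n) · sqrt(2π·16n) / 5
        = (sqrt(2π·16n) / 5) · (16n/(5e))^(16n).
This matches Γ(16n+1)/5^(16n+1) with Stirling applied to Γ.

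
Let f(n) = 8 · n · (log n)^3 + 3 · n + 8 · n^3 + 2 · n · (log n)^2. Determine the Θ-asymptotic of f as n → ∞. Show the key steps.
f(n) ∈ Θ(n^3)

Compare the terms by growth order. For large n, n^a · (log n)^b dominates n^a' · (log n)^b' iff a > a', or (a = a' and b > b'). Ranking the 4 terms shows the dominant one is 8 · n^3. Hence f(n) ∈ Θ(n^3).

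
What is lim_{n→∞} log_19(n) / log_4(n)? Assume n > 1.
lim = ln(4) / ln(19) = log_19(4)

Change of base: log_19(n) = ln n / ln 19 and log_4(n) = ln n / ln 4. The ratio is (ln n / ln 19) · (ln 4 / ln n) = ln 4 / ln 19, a constant independent of n. So the limit is ln 4 / ln 19 = log_19(4).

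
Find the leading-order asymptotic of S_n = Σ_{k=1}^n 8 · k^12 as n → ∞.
S_n ~ 8 · n^13 / 13

By integral comparison (Euler-Maclaurin), Σ_{k=1}^n 8 · k^12 = 8 · ∫_0^n x^12 dx + O(n^12) = 8 · n^13/13 + O(n^12). (Equivalently, Faulhaber's formula gives the same leading term.)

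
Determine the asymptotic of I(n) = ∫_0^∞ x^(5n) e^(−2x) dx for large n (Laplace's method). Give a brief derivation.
I(n) ~ (sqrt(2π·5n) / 2) · (5n/(2e))^(5n)

Write the integrand as exp(5n ln x − 2x) and set f(x) = 5n ln x − 2x. Then f'(x) = 5n/x − 2 = 0 at x* = 5n/2, and f''(x*) = −5n/x*^2 = −2^2/(5n). Laplace's method (interior maximum) gives
  I(n) ~ e^(f(x*)) · sqrt(2π / |f''(x*)|)
        = exp(5n ln(5n/2) − 5n) · sqrt(2π · 5n / 2^2)
        = (5n/2)^(5n) e^(−5n) · sqrt(2π·5n) / 2
        = (sqrt(2π·5n) / 2) · (5n/(2e))^(5n).
This matches Γ(5n+1)/2^(5n+1) with Stirling applied to Γ.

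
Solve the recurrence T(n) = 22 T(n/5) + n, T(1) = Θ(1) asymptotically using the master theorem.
T(n) = Θ(n^(log_5 22))

Master theorem: compare f(n) = n to n^(log_5 22) where log_5 22 ≈ 1.921. Since 1 < log_5 22, we have f(n) = O(n^(log_5 22 − ε)) for some ε > 0 — Case 1. Hence T(n) = Θ(n^(log_5 22)).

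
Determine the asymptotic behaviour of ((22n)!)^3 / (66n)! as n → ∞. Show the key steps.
((22n)!)^3/(66n)! ~ ((2π·22n)^(2/2) / sqrt(3)) · 3^(−3·22n)  →  0

Write N = 22n. Stirling: N! ~ sqrt(2π N)(N/e)^N and (3N)! ~ sqrt(2π·3N)·(3N/e)^(3N).
  (N!)^3/(3N)! ~ (2π N)^(3/2) (N/e)^(3N) / [sqrt(2π·3N) (3N/e)^(3N)]
     = (2π N)^(3/2) / sqrt(2π·3N) · (N/(3N))^(3N)
     = (2π N)^((3−1)/2) / sqrt(3) · 3^(−3N).
Since 3^3 > 1, the factor 3^(−3N) decays exponentially, so the ratio → 0. Substituting N = 22n gives the stated form.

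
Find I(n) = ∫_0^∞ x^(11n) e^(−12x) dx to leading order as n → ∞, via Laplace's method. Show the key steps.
I(n) ~ (sqrt(2π·11n) / 12) · (11n/(12e))^(11n)

Write the integrand as exp(11n ln x − 12x) and set f(x) = 11n ln x − 12x. Then f'(x) = 11n/x − 12 = 0 at x* = 11n/12, and f''(x*) = −11n/x*^2 = −12^2/(11n). Laplace's method (interior maximum) gives
  I(n) ~ e^(f(x*)) · sqrt(2π / |f''(x*)|)
        = exp(11n ln(11n/12) − 11n) · sqrt(2π · 11n / 12^2)
        = (11n/12)^(11n) e^(−11n) · sqrt(2π·11n) / 12
        = (sqrt(2π·11n) / 12) · (11n/(12e))^(11n).
This matches Γ(11n+1)/12^(11n+1) with Stirling applied to Γ.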